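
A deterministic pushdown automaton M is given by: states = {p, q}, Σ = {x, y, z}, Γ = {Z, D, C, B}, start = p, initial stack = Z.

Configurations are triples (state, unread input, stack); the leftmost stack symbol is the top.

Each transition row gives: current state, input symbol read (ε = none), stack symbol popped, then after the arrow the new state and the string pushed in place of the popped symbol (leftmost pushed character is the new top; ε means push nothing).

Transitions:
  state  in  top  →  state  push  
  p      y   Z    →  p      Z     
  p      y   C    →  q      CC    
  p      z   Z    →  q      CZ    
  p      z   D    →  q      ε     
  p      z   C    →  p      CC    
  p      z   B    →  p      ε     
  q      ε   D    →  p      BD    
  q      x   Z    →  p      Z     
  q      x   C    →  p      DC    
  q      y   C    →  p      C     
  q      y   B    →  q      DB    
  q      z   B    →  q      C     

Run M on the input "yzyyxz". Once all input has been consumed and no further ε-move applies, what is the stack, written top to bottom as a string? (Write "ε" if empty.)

CCZ

(p, yzyyxz, Z) ⊢ (p, zyyxz, Z) ⊢ (q, yyxz, CZ) ⊢ (p, yxz, CZ) ⊢ (q, xz, CCZ) ⊢ (p, z, DCCZ) ⊢ (q, ε, CCZ)
All input consumed in state q with stack CCZ.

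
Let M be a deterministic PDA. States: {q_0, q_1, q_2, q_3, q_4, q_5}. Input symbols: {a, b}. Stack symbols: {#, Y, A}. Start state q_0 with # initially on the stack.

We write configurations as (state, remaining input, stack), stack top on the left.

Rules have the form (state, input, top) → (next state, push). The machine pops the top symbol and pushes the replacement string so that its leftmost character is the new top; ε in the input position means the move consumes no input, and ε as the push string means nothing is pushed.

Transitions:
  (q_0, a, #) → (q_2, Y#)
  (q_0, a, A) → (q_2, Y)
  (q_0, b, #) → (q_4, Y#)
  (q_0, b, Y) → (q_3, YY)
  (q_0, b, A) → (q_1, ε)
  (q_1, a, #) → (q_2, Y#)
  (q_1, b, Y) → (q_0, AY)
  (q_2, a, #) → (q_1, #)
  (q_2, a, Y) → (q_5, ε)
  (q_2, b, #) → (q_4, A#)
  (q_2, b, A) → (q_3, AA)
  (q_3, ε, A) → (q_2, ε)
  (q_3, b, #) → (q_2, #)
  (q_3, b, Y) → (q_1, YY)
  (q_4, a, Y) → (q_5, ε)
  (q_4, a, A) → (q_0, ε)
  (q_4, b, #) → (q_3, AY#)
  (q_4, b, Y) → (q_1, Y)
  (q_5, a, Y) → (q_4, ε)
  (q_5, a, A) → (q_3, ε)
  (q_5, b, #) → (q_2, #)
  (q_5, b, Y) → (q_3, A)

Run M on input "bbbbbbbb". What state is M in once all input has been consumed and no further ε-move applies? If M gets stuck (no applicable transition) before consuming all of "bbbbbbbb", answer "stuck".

(q_0, bbbbbbbb, #)
  read b, top #: go to q_4, push Y# → (q_4, bbbbbbb, Y#)
  read b, top Y: go to q_1, push Y → (q_1, bbbbbb, Y#)
  read b, top Y: go to q_0, push AY → (q_0, bbbbb, AY#)
  read b, top A: go to q_1, push ε → (q_1, bbbb, Y#)
  read b, top Y: go to q_0, push AY → (q_0, bbb, AY#)
  read b, top A: go to q_1, push ε → (q_1, bb, Y#)
  read b, top Y: go to q_0, push AY → (q_0, b, AY#)
  read b, top A: go to q_1, push ε → (q_1, ε, Y#)
All input consumed; M is in state q_1.

q_1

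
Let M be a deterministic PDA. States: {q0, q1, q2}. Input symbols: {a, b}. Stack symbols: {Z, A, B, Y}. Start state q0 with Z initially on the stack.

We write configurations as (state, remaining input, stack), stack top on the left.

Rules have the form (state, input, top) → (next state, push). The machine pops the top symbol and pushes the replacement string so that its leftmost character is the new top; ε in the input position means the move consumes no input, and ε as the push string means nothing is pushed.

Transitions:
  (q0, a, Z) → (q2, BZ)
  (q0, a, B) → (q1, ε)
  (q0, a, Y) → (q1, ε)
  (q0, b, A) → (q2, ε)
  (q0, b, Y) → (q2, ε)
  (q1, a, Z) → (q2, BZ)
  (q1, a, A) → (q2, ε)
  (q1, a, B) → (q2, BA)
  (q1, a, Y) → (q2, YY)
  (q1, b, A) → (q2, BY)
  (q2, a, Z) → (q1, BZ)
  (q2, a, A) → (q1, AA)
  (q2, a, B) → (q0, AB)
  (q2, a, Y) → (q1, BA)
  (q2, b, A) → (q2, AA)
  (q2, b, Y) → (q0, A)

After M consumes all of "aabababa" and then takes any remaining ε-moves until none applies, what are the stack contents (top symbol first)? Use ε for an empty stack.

(q0, aabababa, Z)
  read a, top Z: go to q2, push BZ → (q2, abababa, BZ)
  read a, top B: go to q0, push AB → (q0, bababa, ABZ)
  read b, top A: go to q2, push ε → (q2, ababa, BZ)
  read a, top B: go to q0, push AB → (q0, baba, ABZ)
  read b, top A: go to q2, push ε → (q2, aba, BZ)
  read a, top B: go to q0, push AB → (q0, ba, ABZ)
  read b, top A: go to q2, push ε → (q2, a, BZ)
  read a, top B: go to q0, push AB → (q0, ε, ABZ)
All input consumed in state q0 with stack ABZ.

ABZ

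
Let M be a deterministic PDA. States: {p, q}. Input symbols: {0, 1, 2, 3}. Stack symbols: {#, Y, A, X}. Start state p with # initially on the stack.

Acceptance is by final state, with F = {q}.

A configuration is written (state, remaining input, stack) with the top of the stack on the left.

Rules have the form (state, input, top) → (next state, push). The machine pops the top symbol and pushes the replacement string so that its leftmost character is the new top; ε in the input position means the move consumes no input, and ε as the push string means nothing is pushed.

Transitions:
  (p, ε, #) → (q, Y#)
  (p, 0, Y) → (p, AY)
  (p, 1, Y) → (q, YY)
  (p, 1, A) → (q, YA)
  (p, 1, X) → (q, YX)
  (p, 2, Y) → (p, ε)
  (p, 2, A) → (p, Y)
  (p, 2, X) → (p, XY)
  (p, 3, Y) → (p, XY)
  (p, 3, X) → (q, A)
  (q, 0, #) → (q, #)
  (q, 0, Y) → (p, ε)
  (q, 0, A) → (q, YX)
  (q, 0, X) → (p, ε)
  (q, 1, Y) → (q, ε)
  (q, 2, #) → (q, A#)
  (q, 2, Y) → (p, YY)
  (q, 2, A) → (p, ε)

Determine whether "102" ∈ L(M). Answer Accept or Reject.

(p, 102, #) ⊢ (q, 102, Y#) ⊢ (q, 02, #) ⊢ (q, 2, #) ⊢ (q, ε, A#)
All input consumed; state q ∈ F.

Accept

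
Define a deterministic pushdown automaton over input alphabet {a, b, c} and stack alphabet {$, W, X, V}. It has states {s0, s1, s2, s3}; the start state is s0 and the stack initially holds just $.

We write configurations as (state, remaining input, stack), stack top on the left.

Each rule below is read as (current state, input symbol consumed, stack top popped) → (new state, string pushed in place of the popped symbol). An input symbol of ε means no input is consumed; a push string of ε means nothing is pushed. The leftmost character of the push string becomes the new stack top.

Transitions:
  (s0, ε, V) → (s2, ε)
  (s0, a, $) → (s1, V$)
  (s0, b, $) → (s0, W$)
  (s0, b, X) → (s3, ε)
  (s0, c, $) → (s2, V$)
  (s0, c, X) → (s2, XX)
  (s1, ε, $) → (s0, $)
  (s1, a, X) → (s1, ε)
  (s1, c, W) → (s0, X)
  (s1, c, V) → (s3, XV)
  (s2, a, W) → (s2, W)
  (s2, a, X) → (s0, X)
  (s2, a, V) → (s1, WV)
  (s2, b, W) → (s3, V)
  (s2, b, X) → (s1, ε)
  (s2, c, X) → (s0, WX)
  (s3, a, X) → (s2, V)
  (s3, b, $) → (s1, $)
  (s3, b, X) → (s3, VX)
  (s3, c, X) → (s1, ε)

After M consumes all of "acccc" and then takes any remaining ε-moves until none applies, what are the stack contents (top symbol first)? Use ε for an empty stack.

(s0, acccc, $)
  read a, top $: go to s1, push V$ → (s1, cccc, V$)
  read c, top V: go to s3, push XV → (s3, ccc, XV$)
  read c, top X: go to s1, push ε → (s1, cc, V$)
  read c, top V: go to s3, push XV → (s3, c, XV$)
  read c, top X: go to s1, push ε → (s1, ε, V$)
All input consumed in state s1 with stack V$.

V$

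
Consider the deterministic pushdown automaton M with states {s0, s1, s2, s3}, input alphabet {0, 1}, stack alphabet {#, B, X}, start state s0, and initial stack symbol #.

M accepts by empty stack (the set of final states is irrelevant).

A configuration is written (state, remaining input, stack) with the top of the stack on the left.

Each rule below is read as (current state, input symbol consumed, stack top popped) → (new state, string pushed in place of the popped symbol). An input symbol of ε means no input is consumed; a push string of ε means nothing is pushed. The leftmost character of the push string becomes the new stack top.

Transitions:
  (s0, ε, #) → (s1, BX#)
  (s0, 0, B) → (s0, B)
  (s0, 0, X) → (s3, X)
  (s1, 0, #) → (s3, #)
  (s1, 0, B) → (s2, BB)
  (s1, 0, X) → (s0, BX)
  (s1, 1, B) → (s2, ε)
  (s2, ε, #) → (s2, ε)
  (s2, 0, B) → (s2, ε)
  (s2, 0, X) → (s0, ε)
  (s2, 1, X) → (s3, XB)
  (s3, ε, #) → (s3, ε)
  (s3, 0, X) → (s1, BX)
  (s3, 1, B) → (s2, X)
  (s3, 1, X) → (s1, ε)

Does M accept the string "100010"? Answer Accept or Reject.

Reject

(s0, 100010, #)
  ε-move, top #: go to s1, push BX# → (s1, 100010, BX#)
  read 1, top B: go to s2, push ε → (s2, 00010, X#)
  read 0, top X: go to s0, push ε → (s0, 0010, #)
  ε-move, top #: go to s1, push BX# → (s1, 0010, BX#)
  read 0, top B: go to s2, push BB → (s2, 010, BBX#)
  read 0, top B: go to s2, push ε → (s2, 10, BX#)
No transition applies at (s2, 10, BX#); input not fully consumed.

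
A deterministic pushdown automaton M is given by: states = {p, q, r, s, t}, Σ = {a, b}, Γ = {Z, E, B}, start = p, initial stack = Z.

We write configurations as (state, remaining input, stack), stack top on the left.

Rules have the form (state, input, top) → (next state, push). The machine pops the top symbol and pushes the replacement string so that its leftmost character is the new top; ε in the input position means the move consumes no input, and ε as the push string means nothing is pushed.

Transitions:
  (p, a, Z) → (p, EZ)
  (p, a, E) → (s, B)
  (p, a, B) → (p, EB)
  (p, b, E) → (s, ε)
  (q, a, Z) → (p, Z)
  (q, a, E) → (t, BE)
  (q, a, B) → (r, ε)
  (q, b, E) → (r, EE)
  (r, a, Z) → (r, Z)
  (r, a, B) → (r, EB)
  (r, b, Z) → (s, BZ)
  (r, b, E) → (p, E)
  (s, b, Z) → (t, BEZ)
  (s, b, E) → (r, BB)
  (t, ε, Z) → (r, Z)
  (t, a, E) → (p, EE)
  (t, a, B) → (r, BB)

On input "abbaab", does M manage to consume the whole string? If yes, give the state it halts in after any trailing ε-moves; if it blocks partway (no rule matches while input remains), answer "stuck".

(p, abbaab, Z) ⊢ (p, bbaab, EZ) ⊢ (s, baab, Z) ⊢ (t, aab, BEZ) ⊢ (r, ab, BBEZ) ⊢ (r, b, EBBEZ) ⊢ (p, ε, EBBEZ)
All input consumed; M is in state p.

p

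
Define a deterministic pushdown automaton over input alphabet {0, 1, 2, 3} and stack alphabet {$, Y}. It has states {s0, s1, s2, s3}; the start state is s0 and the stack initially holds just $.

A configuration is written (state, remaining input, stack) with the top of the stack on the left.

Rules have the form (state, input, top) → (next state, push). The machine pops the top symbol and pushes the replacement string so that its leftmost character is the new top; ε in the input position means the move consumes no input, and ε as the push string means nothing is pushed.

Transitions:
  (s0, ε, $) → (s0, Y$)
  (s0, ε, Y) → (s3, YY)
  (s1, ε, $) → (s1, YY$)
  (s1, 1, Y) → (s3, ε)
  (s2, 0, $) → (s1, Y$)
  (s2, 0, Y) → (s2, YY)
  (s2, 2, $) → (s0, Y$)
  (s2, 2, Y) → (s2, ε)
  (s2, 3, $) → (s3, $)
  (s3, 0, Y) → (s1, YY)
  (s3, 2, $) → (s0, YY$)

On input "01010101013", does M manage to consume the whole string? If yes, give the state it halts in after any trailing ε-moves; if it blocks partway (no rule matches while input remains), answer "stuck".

(s0, 01010101013, $) ⊢ (s0, 01010101013, Y$) ⊢ (s3, 01010101013, YY$) ⊢ (s1, 1010101013, YYY$) ⊢ (s3, 010101013, YY$) ⊢ (s1, 10101013, YYY$) ⊢ (s3, 0101013, YY$) ⊢ (s1, 101013, YYY$) ⊢ (s3, 01013, YY$) ⊢ (s1, 1013, YYY$) ⊢ (s3, 013, YY$) ⊢ (s1, 13, YYY$) ⊢ (s3, 3, YY$)
No transition for (s3, 3, top Y); M blocks with input 3 remaining.

stuck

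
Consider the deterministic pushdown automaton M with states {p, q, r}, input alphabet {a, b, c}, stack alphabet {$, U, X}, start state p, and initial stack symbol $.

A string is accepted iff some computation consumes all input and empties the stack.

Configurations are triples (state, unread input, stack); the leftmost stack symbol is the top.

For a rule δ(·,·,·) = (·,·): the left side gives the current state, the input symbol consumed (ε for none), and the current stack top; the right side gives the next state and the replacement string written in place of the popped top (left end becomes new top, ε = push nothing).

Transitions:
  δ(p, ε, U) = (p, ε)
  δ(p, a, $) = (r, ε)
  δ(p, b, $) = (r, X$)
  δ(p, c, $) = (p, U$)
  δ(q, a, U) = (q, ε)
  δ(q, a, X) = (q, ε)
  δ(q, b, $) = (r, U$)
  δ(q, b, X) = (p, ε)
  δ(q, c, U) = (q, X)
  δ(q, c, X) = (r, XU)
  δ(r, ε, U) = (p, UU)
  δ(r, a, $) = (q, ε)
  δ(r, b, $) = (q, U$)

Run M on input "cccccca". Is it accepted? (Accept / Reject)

Accept

(p, cccccca, $) ⊢ (p, ccccca, U$) ⊢ (p, ccccca, $) ⊢ (p, cccca, U$) ⊢ (p, cccca, $) ⊢ (p, ccca, U$) ⊢ (p, ccca, $) ⊢ (p, cca, U$) ⊢ (p, cca, $) ⊢ (p, ca, U$) ⊢ (p, ca, $) ⊢ (p, a, U$) ⊢ (p, a, $) ⊢ (r, ε, ε)
All input consumed and the stack is empty.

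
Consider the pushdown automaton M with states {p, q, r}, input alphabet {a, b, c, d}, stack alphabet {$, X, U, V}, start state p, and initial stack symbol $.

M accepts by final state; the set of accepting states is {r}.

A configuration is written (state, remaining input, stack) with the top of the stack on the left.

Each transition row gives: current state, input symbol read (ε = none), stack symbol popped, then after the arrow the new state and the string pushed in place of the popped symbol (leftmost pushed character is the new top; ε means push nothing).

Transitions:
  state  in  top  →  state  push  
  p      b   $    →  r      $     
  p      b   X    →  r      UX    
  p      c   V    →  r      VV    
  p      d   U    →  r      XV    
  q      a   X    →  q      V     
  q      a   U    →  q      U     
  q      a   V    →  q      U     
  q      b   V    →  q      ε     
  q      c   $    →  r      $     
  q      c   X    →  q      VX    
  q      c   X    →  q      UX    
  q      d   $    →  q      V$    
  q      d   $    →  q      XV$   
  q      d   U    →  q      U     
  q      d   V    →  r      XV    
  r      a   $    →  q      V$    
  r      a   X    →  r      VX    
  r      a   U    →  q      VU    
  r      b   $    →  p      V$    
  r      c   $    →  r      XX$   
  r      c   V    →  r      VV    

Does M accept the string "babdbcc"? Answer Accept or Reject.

One accepting computation: (p, babdbcc, $) ⊢ (r, abdbcc, $) ⊢ (q, bdbcc, V$) ⊢ (q, dbcc, $) ⊢ (q, bcc, V$) ⊢ (q, cc, $) ⊢ (r, c, $) ⊢ (r, ε, XX$)
All input consumed and state r ∈ F.

Accept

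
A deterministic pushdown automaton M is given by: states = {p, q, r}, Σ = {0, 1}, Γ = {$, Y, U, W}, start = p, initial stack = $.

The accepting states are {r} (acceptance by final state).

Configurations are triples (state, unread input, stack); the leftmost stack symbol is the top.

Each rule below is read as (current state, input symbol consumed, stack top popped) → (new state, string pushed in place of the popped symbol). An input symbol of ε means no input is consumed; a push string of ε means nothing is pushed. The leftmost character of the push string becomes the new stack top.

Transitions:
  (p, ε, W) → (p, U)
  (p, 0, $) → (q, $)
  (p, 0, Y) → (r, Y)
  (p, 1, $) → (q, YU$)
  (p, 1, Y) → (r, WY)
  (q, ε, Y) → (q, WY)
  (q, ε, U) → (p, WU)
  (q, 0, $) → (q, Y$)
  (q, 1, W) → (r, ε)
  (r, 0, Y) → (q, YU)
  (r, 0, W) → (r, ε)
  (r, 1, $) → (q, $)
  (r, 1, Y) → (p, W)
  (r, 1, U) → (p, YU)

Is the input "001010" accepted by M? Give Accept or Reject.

(p, 001010, $) ⊢ (q, 01010, $) ⊢ (q, 1010, Y$) ⊢ (q, 1010, WY$) ⊢ (r, 010, Y$) ⊢ (q, 10, YU$) ⊢ (q, 10, WYU$) ⊢ (r, 0, YU$) ⊢ (q, ε, YUU$) ⊢ (q, ε, WYUU$)
All input consumed; state q ∉ F and no further ε-move applies.

Reject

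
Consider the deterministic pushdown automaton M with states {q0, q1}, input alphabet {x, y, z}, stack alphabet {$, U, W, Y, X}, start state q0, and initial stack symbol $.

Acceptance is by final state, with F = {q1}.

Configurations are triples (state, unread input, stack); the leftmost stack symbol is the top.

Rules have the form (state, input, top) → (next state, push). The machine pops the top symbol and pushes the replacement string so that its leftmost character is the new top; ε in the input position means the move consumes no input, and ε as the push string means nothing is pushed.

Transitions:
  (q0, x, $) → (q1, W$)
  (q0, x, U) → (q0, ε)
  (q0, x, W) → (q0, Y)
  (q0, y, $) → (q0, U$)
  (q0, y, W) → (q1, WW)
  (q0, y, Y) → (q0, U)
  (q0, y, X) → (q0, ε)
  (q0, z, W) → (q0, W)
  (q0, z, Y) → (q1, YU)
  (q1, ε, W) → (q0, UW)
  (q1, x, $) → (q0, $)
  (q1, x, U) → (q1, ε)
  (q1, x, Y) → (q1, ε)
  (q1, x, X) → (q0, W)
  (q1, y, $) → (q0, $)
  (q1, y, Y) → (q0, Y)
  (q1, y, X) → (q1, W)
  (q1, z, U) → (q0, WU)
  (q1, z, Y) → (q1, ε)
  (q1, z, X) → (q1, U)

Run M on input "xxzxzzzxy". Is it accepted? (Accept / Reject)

(q0, xxzxzzzxy, $) ⊢ (q1, xzxzzzxy, W$) ⊢ (q0, xzxzzzxy, UW$) ⊢ (q0, zxzzzxy, W$) ⊢ (q0, xzzzxy, W$) ⊢ (q0, zzzxy, Y$) ⊢ (q1, zzxy, YU$) ⊢ (q1, zxy, U$) ⊢ (q0, xy, WU$) ⊢ (q0, y, YU$) ⊢ (q0, ε, UU$)
All input consumed; state q0 ∉ F and no further ε-move applies.

Reject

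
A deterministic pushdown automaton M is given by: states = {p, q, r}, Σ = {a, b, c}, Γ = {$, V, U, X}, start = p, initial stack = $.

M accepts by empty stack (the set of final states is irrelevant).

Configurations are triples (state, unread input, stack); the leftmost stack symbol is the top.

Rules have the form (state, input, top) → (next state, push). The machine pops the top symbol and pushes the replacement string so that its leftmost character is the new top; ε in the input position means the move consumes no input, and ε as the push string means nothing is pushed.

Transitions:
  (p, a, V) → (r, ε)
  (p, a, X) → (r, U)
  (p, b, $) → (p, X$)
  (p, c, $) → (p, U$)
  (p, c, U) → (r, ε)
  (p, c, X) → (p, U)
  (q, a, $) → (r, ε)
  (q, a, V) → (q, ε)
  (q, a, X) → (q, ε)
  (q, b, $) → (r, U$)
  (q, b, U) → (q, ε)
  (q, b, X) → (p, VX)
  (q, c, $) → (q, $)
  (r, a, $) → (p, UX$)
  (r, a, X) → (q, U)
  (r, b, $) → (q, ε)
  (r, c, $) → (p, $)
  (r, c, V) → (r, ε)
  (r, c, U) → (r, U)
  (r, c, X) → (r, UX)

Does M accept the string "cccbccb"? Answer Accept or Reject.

Accept

(p, cccbccb, $)
  read c, top $: go to p, push U$ → (p, ccbccb, U$)
  read c, top U: go to r, push ε → (r, cbccb, $)
  read c, top $: go to p, push $ → (p, bccb, $)
  read b, top $: go to p, push X$ → (p, ccb, X$)
  read c, top X: go to p, push U → (p, cb, U$)
  read c, top U: go to r, push ε → (r, b, $)
  read b, top $: go to q, push ε → (q, ε, ε)
All input consumed and the stack is empty.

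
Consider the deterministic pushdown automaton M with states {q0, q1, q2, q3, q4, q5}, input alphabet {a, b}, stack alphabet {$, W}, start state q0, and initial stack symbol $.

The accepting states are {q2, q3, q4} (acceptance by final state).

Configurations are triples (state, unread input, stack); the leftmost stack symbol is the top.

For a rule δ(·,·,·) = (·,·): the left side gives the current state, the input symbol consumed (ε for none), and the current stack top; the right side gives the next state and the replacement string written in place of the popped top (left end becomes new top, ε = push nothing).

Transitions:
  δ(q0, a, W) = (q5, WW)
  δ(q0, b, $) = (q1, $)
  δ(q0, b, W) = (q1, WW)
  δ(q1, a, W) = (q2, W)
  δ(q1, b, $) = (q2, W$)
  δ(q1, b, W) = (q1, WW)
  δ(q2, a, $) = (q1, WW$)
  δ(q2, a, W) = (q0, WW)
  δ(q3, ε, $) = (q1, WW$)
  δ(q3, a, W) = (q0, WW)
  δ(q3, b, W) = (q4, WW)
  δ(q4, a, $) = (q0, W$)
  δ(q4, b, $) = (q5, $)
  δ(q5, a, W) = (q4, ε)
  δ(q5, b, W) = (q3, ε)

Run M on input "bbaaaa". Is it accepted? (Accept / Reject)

(q0, bbaaaa, $)
  read b, top $: go to q1, push $ → (q1, baaaa, $)
  read b, top $: go to q2, push W$ → (q2, aaaa, W$)
  read a, top W: go to q0, push WW → (q0, aaa, WW$)
  read a, top W: go to q5, push WW → (q5, aa, WWW$)
  read a, top W: go to q4, push ε → (q4, a, WW$)
No transition applies at (q4, a, WW$); input not fully consumed.

Reject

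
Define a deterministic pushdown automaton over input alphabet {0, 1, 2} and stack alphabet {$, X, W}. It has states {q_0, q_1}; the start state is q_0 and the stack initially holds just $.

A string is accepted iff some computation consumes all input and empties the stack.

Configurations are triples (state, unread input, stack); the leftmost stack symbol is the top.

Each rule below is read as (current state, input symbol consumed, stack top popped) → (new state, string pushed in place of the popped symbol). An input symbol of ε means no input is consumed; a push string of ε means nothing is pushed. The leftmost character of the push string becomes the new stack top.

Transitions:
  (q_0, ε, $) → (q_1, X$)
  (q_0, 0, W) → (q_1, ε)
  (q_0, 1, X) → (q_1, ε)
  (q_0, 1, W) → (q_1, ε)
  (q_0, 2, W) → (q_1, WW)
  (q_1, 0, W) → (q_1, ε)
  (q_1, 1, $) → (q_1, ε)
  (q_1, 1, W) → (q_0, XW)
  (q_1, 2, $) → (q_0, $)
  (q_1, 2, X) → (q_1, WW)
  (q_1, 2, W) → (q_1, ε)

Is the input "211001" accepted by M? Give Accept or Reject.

Accept

(q_0, 211001, $)
  ε-move, top $: go to q_1, push X$ → (q_1, 211001, X$)
  read 2, top X: go to q_1, push WW → (q_1, 11001, WW$)
  read 1, top W: go to q_0, push XW → (q_0, 1001, XWW$)
  read 1, top X: go to q_1, push ε → (q_1, 001, WW$)
  read 0, top W: go to q_1, push ε → (q_1, 01, W$)
  read 0, top W: go to q_1, push ε → (q_1, 1, $)
  read 1, top $: go to q_1, push ε → (q_1, ε, ε)
All input consumed and the stack is empty.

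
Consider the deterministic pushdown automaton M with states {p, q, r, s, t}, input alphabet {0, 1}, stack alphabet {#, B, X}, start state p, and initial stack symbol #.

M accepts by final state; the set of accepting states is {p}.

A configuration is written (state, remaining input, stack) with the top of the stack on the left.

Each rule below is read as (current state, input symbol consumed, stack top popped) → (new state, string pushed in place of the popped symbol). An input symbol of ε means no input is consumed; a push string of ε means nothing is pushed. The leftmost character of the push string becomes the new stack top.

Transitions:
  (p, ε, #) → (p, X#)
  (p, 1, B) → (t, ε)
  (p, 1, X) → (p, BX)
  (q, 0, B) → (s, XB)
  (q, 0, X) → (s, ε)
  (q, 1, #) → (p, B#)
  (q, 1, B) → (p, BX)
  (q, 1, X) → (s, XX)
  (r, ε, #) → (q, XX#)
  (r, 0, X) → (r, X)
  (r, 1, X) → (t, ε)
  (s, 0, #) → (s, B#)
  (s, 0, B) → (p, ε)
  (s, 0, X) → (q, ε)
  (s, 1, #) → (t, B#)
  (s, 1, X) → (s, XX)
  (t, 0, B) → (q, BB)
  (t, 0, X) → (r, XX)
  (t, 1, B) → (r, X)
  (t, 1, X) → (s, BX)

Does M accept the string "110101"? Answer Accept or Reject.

(p, 110101, #)
  ε-move, top #: go to p, push X# → (p, 110101, X#)
  read 1, top X: go to p, push BX → (p, 10101, BX#)
  read 1, top B: go to t, push ε → (t, 0101, X#)
  read 0, top X: go to r, push XX → (r, 101, XX#)
  read 1, top X: go to t, push ε → (t, 01, X#)
  read 0, top X: go to r, push XX → (r, 1, XX#)
  read 1, top X: go to t, push ε → (t, ε, X#)
All input consumed; state t ∉ F and no further ε-move applies.

Reject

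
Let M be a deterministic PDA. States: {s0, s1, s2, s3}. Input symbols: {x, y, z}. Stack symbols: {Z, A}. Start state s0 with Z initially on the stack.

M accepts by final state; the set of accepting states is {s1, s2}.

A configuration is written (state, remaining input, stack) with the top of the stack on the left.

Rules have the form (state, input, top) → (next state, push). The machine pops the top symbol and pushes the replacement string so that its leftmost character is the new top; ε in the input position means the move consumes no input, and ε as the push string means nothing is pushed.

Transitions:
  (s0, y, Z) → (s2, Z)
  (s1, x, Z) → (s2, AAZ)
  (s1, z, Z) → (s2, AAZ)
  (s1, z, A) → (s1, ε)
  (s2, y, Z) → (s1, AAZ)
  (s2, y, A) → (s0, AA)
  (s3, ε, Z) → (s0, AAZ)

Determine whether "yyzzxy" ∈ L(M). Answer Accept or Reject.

Reject

(s0, yyzzxy, Z)
  read y, top Z: go to s2, push Z → (s2, yzzxy, Z)
  read y, top Z: go to s1, push AAZ → (s1, zzxy, AAZ)
  read z, top A: go to s1, push ε → (s1, zxy, AZ)
  read z, top A: go to s1, push ε → (s1, xy, Z)
  read x, top Z: go to s2, push AAZ → (s2, y, AAZ)
  read y, top A: go to s0, push AA → (s0, ε, AAAZ)
All input consumed; state s0 ∉ F and no further ε-move applies.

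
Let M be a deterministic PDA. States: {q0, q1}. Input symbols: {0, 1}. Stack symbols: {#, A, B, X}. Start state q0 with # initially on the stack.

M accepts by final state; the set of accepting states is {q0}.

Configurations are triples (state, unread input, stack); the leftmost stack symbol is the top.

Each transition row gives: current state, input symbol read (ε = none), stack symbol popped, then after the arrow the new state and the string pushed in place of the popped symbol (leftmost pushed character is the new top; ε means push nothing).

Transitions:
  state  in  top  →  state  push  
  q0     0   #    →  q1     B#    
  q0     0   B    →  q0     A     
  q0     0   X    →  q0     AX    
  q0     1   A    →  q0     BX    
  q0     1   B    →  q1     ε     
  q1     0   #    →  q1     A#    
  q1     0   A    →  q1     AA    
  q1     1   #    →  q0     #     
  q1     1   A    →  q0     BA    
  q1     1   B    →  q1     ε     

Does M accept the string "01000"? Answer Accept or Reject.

Reject

(q0, 01000, #)
  read 0, top #: go to q1, push B# → (q1, 1000, B#)
  read 1, top B: go to q1, push ε → (q1, 000, #)
  read 0, top #: go to q1, push A# → (q1, 00, A#)
  read 0, top A: go to q1, push AA → (q1, 0, AA#)
  read 0, top A: go to q1, push AA → (q1, ε, AAA#)
All input consumed; state q1 ∉ F and no further ε-move applies.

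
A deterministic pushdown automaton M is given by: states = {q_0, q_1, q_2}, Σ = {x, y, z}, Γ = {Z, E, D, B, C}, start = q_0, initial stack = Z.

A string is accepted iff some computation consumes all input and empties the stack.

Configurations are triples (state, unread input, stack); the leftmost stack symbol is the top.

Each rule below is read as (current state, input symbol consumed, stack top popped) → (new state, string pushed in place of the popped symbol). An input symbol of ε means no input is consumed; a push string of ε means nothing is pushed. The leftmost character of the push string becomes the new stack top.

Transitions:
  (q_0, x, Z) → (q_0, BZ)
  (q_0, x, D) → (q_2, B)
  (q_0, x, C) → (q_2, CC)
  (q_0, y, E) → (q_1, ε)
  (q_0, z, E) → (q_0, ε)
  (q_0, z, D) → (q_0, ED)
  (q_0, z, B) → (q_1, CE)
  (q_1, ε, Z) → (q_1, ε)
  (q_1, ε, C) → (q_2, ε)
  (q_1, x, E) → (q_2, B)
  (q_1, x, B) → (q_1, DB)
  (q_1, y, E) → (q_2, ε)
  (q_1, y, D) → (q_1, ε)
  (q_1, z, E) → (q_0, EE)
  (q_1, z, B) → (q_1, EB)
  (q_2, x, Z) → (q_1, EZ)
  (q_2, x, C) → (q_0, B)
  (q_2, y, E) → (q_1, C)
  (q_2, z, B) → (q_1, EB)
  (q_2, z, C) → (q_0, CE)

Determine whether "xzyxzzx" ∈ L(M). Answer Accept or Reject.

Reject

(q_0, xzyxzzx, Z)
  read x, top Z: go to q_0, push BZ → (q_0, zyxzzx, BZ)
  read z, top B: go to q_1, push CE → (q_1, yxzzx, CEZ)
  ε-move, top C: go to q_2, push ε → (q_2, yxzzx, EZ)
  read y, top E: go to q_1, push C → (q_1, xzzx, CZ)
  ε-move, top C: go to q_2, push ε → (q_2, xzzx, Z)
  read x, top Z: go to q_1, push EZ → (q_1, zzx, EZ)
  read z, top E: go to q_0, push EE → (q_0, zx, EEZ)
  read z, top E: go to q_0, push ε → (q_0, x, EZ)
No transition applies at (q_0, x, EZ); input not fully consumed.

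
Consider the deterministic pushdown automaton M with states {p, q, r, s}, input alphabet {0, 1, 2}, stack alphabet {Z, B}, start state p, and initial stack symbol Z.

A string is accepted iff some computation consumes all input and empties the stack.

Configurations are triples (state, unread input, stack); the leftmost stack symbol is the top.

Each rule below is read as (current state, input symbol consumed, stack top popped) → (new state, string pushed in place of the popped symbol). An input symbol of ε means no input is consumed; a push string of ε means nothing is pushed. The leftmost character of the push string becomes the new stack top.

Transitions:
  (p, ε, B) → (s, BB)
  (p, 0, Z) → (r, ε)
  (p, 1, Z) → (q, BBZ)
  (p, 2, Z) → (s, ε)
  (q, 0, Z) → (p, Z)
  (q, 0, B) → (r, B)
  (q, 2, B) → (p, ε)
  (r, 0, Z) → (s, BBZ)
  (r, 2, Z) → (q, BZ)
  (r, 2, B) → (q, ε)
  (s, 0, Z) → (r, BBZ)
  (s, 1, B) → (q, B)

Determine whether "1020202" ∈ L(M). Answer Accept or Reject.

Accept

(p, 1020202, Z)
  read 1, top Z: go to q, push BBZ → (q, 020202, BBZ)
  read 0, top B: go to r, push B → (r, 20202, BBZ)
  read 2, top B: go to q, push ε → (q, 0202, BZ)
  read 0, top B: go to r, push B → (r, 202, BZ)
  read 2, top B: go to q, push ε → (q, 02, Z)
  read 0, top Z: go to p, push Z → (p, 2, Z)
  read 2, top Z: go to s, push ε → (s, ε, ε)
All input consumed and the stack is empty.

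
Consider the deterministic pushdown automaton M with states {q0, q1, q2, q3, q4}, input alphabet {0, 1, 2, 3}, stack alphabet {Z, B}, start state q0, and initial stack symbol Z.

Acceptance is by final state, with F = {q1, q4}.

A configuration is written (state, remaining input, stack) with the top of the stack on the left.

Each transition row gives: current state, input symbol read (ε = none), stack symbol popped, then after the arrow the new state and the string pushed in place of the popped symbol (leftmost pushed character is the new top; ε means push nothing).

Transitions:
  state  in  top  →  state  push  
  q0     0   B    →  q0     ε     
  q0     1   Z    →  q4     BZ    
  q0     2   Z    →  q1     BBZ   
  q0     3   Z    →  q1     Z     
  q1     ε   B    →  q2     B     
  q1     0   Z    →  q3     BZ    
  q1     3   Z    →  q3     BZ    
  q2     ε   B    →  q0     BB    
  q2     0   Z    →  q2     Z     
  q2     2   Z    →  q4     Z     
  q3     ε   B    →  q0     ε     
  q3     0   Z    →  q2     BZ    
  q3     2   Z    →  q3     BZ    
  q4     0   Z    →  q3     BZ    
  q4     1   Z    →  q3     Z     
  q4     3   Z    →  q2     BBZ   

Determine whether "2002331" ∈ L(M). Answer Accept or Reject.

Reject

(q0, 2002331, Z) ⊢ (q1, 002331, BBZ) ⊢ (q2, 002331, BBZ) ⊢ (q0, 002331, BBBZ) ⊢ (q0, 02331, BBZ) ⊢ (q0, 2331, BZ)
No transition applies at (q0, 2331, BZ); input not fully consumed.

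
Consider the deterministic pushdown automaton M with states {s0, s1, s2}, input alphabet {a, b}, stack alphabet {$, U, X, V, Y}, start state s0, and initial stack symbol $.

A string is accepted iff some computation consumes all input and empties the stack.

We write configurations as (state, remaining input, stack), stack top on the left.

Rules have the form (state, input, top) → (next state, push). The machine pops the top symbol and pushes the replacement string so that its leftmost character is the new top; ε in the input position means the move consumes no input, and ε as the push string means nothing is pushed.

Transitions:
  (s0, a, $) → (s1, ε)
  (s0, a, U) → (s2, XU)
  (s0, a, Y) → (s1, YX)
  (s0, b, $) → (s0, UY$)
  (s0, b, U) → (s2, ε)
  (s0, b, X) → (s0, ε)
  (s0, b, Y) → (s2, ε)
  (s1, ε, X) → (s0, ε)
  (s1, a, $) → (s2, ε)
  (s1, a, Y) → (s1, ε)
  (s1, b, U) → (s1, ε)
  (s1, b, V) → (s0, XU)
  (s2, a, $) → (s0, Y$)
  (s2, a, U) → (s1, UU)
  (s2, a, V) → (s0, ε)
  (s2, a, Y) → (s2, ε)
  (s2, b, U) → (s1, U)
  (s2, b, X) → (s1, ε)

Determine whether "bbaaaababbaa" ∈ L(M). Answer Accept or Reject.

Accept

(s0, bbaaaababbaa, $)
  read b, top $: go to s0, push UY$ → (s0, baaaababbaa, UY$)
  read b, top U: go to s2, push ε → (s2, aaaababbaa, Y$)
  read a, top Y: go to s2, push ε → (s2, aaababbaa, $)
  read a, top $: go to s0, push Y$ → (s0, aababbaa, Y$)
  read a, top Y: go to s1, push YX → (s1, ababbaa, YX$)
  read a, top Y: go to s1, push ε → (s1, babbaa, X$)
  ε-move, top X: go to s0, push ε → (s0, babbaa, $)
  read b, top $: go to s0, push UY$ → (s0, abbaa, UY$)
  read a, top U: go to s2, push XU → (s2, bbaa, XUY$)
  read b, top X: go to s1, push ε → (s1, baa, UY$)
  read b, top U: go to s1, push ε → (s1, aa, Y$)
  read a, top Y: go to s1, push ε → (s1, a, $)
  read a, top $: go to s2, push ε → (s2, ε, ε)
All input consumed and the stack is empty.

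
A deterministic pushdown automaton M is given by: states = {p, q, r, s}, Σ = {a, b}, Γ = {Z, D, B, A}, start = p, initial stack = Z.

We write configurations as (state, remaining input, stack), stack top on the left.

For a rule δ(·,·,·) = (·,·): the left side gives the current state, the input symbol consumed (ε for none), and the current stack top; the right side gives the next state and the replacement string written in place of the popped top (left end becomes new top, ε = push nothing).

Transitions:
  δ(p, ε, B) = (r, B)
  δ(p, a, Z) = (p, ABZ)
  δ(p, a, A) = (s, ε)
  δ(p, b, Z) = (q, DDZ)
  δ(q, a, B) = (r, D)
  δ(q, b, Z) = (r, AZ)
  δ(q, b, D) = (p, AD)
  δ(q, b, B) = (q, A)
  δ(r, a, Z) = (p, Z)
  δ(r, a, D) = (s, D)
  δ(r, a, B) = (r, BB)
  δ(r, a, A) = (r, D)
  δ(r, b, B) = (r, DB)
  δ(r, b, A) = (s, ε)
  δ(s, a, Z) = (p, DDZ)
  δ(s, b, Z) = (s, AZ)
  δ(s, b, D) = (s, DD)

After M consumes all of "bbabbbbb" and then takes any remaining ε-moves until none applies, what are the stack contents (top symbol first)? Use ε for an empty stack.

(p, bbabbbbb, Z)
  read b, top Z: go to q, push DDZ → (q, babbbbb, DDZ)
  read b, top D: go to p, push AD → (p, abbbbb, ADDZ)
  read a, top A: go to s, push ε → (s, bbbbb, DDZ)
  read b, top D: go to s, push DD → (s, bbbb, DDDZ)
  read b, top D: go to s, push DD → (s, bbb, DDDDZ)
  read b, top D: go to s, push DD → (s, bb, DDDDDZ)
  read b, top D: go to s, push DD → (s, b, DDDDDDZ)
  read b, top D: go to s, push DD → (s, ε, DDDDDDDZ)
All input consumed in state s with stack DDDDDDDZ.

DDDDDDDZ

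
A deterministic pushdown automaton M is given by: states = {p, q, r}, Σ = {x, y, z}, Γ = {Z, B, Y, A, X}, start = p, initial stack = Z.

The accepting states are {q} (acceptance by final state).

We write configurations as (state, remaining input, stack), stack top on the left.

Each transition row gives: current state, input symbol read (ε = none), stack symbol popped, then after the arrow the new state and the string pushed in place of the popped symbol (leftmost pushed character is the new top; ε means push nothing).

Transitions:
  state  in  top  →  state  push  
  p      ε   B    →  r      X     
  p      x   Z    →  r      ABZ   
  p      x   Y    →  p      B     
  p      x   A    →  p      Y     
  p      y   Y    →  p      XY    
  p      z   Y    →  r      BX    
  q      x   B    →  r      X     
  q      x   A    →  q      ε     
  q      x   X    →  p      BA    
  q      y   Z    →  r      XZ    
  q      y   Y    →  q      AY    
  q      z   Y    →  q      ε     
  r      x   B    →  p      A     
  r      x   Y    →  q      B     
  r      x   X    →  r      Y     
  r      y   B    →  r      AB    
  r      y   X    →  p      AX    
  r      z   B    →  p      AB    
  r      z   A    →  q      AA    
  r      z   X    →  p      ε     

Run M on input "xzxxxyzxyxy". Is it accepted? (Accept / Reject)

Reject

(p, xzxxxyzxyxy, Z)
  read x, top Z: go to r, push ABZ → (r, zxxxyzxyxy, ABZ)
  read z, top A: go to q, push AA → (q, xxxyzxyxy, AABZ)
  read x, top A: go to q, push ε → (q, xxyzxyxy, ABZ)
  read x, top A: go to q, push ε → (q, xyzxyxy, BZ)
  read x, top B: go to r, push X → (r, yzxyxy, XZ)
  read y, top X: go to p, push AX → (p, zxyxy, AXZ)
No transition applies at (p, zxyxy, AXZ); input not fully consumed.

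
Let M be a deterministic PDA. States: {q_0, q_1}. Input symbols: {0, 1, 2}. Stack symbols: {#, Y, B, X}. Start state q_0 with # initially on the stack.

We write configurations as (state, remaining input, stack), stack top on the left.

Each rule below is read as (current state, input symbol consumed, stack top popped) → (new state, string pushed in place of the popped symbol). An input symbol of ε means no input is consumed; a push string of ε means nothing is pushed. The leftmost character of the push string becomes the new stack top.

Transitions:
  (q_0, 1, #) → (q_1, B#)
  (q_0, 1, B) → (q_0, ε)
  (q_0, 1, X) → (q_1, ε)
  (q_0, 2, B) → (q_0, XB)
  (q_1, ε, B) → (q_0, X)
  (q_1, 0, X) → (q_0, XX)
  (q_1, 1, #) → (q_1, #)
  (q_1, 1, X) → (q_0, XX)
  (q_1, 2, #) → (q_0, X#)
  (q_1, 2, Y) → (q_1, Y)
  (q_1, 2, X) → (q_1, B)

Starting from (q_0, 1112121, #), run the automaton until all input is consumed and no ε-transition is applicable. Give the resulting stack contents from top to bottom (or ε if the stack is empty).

(q_0, 1112121, #) ⊢ (q_1, 112121, B#) ⊢ (q_0, 112121, X#) ⊢ (q_1, 12121, #) ⊢ (q_1, 2121, #) ⊢ (q_0, 121, X#) ⊢ (q_1, 21, #) ⊢ (q_0, 1, X#) ⊢ (q_1, ε, #)
All input consumed in state q_1 with stack #.

#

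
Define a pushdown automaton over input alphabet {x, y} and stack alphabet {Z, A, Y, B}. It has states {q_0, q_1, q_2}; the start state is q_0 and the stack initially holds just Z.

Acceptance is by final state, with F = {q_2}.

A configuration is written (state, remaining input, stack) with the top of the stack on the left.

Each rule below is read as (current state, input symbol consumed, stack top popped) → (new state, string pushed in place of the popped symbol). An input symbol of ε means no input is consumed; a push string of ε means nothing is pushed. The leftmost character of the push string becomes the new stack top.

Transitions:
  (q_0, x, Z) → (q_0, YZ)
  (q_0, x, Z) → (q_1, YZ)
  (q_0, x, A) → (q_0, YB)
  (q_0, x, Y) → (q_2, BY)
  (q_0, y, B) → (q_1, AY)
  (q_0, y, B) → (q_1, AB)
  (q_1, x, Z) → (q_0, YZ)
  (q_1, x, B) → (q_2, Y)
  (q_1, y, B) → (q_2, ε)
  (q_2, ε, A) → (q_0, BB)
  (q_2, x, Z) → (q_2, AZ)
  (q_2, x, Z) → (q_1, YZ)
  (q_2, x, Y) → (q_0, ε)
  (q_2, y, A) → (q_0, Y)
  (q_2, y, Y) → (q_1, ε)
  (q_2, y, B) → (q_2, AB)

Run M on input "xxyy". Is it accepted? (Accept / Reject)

Reject

No computation consumes all input and reaches a final state.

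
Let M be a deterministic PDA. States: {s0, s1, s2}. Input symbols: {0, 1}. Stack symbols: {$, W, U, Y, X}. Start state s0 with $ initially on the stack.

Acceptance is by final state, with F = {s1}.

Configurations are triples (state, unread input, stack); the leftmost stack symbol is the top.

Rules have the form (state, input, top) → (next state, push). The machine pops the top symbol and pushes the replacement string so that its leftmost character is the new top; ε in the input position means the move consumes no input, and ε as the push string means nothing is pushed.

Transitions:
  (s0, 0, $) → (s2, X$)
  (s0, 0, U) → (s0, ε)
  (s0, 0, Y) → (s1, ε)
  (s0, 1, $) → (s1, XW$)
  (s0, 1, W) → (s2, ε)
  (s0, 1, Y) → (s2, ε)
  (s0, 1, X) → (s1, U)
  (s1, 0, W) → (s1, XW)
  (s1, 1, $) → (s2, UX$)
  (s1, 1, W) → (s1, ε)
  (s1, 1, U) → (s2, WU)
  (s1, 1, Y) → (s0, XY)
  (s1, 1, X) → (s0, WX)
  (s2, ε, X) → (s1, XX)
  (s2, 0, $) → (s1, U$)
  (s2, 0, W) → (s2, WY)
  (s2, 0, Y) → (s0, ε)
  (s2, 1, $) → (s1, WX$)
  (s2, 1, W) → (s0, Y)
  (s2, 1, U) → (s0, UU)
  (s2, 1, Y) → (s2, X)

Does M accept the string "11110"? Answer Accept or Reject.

(s0, 11110, $)
  read 1, top $: go to s1, push XW$ → (s1, 1110, XW$)
  read 1, top X: go to s0, push WX → (s0, 110, WXW$)
  read 1, top W: go to s2, push ε → (s2, 10, XW$)
  ε-move, top X: go to s1, push XX → (s1, 10, XXW$)
  read 1, top X: go to s0, push WX → (s0, 0, WXXW$)
No transition applies at (s0, 0, WXXW$); input not fully consumed.

Reject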